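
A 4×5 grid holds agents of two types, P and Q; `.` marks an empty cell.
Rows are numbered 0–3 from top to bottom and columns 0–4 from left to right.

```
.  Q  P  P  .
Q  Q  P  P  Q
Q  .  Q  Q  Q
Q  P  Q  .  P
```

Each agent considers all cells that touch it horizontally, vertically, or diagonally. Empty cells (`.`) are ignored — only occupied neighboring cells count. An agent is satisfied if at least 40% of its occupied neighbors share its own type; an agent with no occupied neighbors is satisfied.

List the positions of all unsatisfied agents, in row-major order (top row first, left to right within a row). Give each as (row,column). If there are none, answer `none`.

(3,1), (3,4)

Row 0: (0,1)Q 2/4 satisfied · (0,2)P 3/5 satisfied · (0,3)P 3/4 satisfied
Row 1: (1,0)Q 3/3 satisfied · (1,1)Q 4/6 satisfied · (1,2)P 3/7 satisfied · (1,3)P 3/7 satisfied · (1,4)Q 2/4 satisfied
Row 2: (2,0)Q 3/4 satisfied · (2,2)Q 3/6 satisfied · (2,3)Q 4/7 satisfied · (2,4)Q 2/4 satisfied
Row 3: (3,0)Q 1/2 satisfied · (3,1)P 0/4 not · (3,2)Q 2/3 satisfied · (3,4)P 0/2 not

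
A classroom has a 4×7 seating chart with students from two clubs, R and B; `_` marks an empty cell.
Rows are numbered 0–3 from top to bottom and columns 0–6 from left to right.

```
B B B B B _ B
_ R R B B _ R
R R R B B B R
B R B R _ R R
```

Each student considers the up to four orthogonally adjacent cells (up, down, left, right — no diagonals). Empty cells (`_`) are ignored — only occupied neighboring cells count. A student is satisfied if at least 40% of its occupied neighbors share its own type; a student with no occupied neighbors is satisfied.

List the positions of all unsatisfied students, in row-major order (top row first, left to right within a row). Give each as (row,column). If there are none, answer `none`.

(0,6), (2,5), (3,0), (3,1), (3,2), (3,3)

(0,0)B 1/1 satisfied
(0,1)B 2/3 satisfied
(0,2)B 2/3 satisfied
(0,3)B 3/3 satisfied
(0,4)B 2/2 satisfied
(0,6)B 0/1 not
(1,1)R 2/3 satisfied
(1,2)R 2/4 satisfied
(1,3)B 3/4 satisfied
(1,4)B 3/3 satisfied
(1,6)R 1/2 satisfied
(2,0)R 1/2 satisfied
(2,1)R 4/4 satisfied
(2,2)R 2/4 satisfied
(2,3)B 2/4 satisfied
(2,4)B 3/3 satisfied
(2,5)B 1/3 not
(2,6)R 2/3 satisfied
(3,0)B 0/2 not
(3,1)R 1/3 not
(3,2)B 0/3 not
(3,3)R 0/2 not
(3,5)R 1/2 satisfied
(3,6)R 2/2 satisfied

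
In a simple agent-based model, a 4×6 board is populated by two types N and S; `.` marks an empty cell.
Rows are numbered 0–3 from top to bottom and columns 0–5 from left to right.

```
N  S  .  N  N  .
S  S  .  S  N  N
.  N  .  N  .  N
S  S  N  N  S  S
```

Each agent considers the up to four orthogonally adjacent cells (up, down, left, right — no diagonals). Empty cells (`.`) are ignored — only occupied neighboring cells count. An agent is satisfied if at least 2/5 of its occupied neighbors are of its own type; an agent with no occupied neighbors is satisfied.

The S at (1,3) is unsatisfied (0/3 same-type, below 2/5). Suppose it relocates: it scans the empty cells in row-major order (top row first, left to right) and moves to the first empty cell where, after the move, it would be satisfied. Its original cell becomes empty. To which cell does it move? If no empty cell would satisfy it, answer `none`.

(0,2)

Vacating (1,3). Empty cells in order:
  (0,2): 1/2 same-type → satisfied — stop here.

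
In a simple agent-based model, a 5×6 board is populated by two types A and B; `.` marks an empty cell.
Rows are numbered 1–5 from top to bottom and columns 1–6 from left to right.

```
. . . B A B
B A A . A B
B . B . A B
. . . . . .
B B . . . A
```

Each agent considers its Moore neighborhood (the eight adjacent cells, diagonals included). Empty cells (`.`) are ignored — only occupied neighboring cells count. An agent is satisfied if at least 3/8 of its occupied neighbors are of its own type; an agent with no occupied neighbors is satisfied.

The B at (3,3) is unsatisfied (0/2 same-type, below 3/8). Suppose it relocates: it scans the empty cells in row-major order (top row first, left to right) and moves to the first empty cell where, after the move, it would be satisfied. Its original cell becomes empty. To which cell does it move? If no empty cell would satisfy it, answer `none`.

Vacating (3,3). Empty cells in order:
  (1,1): 1/2 same-type → satisfied — stop here.

(1,1)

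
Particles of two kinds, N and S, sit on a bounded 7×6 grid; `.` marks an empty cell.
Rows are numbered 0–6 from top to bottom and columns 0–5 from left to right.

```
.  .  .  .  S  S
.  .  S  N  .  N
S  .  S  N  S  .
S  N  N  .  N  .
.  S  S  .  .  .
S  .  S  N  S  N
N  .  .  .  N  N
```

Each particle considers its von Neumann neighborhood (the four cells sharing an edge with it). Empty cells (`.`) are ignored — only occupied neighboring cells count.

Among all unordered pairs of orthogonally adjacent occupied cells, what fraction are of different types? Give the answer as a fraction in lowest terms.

14/23

Scan each occupied cell's neighbors to the right and below so each pair is counted once.
Row 0: S(0,4)–S(0,5)= S(0,5)–N(1,5)≠  → 1/2 unlike.
Row 1: S(1,2)–N(1,3)≠ S(1,2)–S(2,2)= N(1,3)–N(2,3)=  → 1/3 unlike.
Row 2: S(2,0)–S(3,0)= S(2,2)–N(2,3)≠ S(2,2)–N(3,2)≠ N(2,3)–S(2,4)≠ S(2,4)–N(3,4)≠  → 4/5 unlike.
Row 3: S(3,0)–N(3,1)≠ N(3,1)–N(3,2)= N(3,1)–S(4,1)≠ N(3,2)–S(4,2)≠  → 3/4 unlike.
Row 4: S(4,1)–S(4,2)= S(4,2)–S(5,2)=  → 0/2 unlike.
Row 5: S(5,0)–N(6,0)≠ S(5,2)–N(5,3)≠ N(5,3)–S(5,4)≠ S(5,4)–N(5,5)≠ S(5,4)–N(6,4)≠ N(5,5)–N(6,5)=  → 5/6 unlike.
Row 6: N(6,4)–N(6,5)=  → 0/1 unlike.
Total adjacent occupied pairs: 23; unlike-type pairs: 14.
14/23 is already in lowest terms.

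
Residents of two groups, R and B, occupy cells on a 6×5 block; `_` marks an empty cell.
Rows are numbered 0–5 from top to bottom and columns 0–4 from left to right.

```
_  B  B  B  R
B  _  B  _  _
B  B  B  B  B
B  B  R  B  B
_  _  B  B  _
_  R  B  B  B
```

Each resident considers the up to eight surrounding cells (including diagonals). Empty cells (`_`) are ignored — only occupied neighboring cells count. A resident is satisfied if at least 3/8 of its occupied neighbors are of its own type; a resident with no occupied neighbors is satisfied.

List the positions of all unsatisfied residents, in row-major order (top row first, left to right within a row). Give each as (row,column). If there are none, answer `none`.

(0,4), (3,2), (5,1)

Row 0: (0,1)B 3/3 ✓ · (0,2)B 3/3 ✓ · (0,3)B 2/3 ✓ · (0,4)R 0/1 ✗
Row 1: (1,0)B 3/3 ✓ · (1,2)B 6/6 ✓
Row 2: (2,0)B 4/4 ✓ · (2,1)B 6/7 ✓ · (2,2)B 5/6 ✓ · (2,3)B 5/6 ✓ · (2,4)B 3/3 ✓
Row 3: (3,0)B 3/3 ✓ · (3,1)B 5/6 ✓ · (3,2)R 0/7 ✗ · (3,3)B 6/7 ✓ · (3,4)B 4/4 ✓
Row 4: (4,2)B 5/7 ✓ · (4,3)B 6/7 ✓
Row 5: (5,1)R 0/2 ✗ · (5,2)B 3/4 ✓ · (5,3)B 4/4 ✓ · (5,4)B 2/2 ✓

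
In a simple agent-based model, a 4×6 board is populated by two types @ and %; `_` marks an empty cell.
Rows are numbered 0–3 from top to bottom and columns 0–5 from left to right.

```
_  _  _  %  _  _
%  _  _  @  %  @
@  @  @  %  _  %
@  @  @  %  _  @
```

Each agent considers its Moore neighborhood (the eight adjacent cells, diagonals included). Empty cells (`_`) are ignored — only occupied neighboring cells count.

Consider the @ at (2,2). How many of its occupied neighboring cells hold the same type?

Occupied neighbors of (2,2): (1,3)=@, (2,1)=@, (2,3)=%, (3,1)=@, (3,2)=@, (3,3)=%.
Same type (@): 4 of 6.

4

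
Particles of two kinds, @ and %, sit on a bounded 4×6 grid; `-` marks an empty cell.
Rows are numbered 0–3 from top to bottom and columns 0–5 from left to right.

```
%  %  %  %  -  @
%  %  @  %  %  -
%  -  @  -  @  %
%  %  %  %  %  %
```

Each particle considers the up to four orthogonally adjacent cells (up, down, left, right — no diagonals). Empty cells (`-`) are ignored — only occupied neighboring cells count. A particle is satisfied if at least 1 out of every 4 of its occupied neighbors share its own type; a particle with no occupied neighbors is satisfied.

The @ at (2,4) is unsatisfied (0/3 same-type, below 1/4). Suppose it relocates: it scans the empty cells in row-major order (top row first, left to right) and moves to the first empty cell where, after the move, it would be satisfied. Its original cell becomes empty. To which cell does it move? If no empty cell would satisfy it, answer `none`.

Vacating (2,4). Empty cells in order:
  (0,4): 1/3 same-type → satisfied — stop here.

(0,4)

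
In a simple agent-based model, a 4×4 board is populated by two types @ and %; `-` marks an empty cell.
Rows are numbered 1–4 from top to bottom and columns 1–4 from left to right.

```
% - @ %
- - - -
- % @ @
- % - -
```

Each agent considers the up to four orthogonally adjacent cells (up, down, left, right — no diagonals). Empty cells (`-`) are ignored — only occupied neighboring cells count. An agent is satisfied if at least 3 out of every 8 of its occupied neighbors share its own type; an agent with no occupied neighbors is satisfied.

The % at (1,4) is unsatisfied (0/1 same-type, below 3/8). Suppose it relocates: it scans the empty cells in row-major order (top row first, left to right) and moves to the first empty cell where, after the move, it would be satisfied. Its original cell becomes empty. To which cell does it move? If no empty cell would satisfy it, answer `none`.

(1,2)

Vacating (1,4). Empty cells in order:
  (1,2): 1/2 same-type → satisfied — stop here.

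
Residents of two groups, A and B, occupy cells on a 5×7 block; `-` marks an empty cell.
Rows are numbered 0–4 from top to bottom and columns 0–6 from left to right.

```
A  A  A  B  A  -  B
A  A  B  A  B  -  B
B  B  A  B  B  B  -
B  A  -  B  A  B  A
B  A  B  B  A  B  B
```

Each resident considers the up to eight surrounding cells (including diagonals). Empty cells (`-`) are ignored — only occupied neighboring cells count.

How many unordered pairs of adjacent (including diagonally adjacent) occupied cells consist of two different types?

42

Scan each occupied cell's neighbors to the right and below (and the two forward diagonals) so each pair is counted once.
Row 0: A(0,0)–A(0,1)= A(0,0)–A(1,0)= A(0,0)–A(1,1)= A(0,1)–A(0,2)= A(0,1)–A(1,1)= A(0,1)–B(1,2)≠ A(0,1)–A(1,0)= A(0,2)–B(0,3)≠ A(0,2)–B(1,2)≠ A(0,2)–A(1,3)= A(0,2)–A(1,1)= B(0,3)–A(0,4)≠ B(0,3)–A(1,3)≠ B(0,3)–B(1,4)= B(0,3)–B(1,2)= A(0,4)–B(1,4)≠ A(0,4)–A(1,3)= B(0,6)–B(1,6)=  → 6/18 unlike.
Row 1: A(1,0)–A(1,1)= A(1,0)–B(2,0)≠ A(1,0)–B(2,1)≠ A(1,1)–B(1,2)≠ A(1,1)–B(2,1)≠ A(1,1)–A(2,2)= A(1,1)–B(2,0)≠ B(1,2)–A(1,3)≠ B(1,2)–A(2,2)≠ B(1,2)–B(2,3)= B(1,2)–B(2,1)= A(1,3)–B(1,4)≠ A(1,3)–B(2,3)≠ A(1,3)–B(2,4)≠ A(1,3)–A(2,2)= B(1,4)–B(2,4)= B(1,4)–B(2,5)= B(1,4)–B(2,3)= B(1,6)–B(2,5)=  → 10/19 unlike.
Row 2: B(2,0)–B(2,1)= B(2,0)–B(3,0)= B(2,0)–A(3,1)≠ B(2,1)–A(2,2)≠ B(2,1)–A(3,1)≠ B(2,1)–B(3,0)= A(2,2)–B(2,3)≠ A(2,2)–B(3,3)≠ A(2,2)–A(3,1)= B(2,3)–B(2,4)= B(2,3)–B(3,3)= B(2,3)–A(3,4)≠ B(2,4)–B(2,5)= B(2,4)–A(3,4)≠ B(2,4)–B(3,5)= B(2,4)–B(3,3)= B(2,5)–B(3,5)= B(2,5)–A(3,6)≠ B(2,5)–A(3,4)≠  → 9/19 unlike.
Row 3: B(3,0)–A(3,1)≠ B(3,0)–B(4,0)= B(3,0)–A(4,1)≠ A(3,1)–A(4,1)= A(3,1)–B(4,2)≠ A(3,1)–B(4,0)≠ B(3,3)–A(3,4)≠ B(3,3)–B(4,3)= B(3,3)–A(4,4)≠ B(3,3)–B(4,2)= A(3,4)–B(3,5)≠ A(3,4)–A(4,4)= A(3,4)–B(4,5)≠ A(3,4)–B(4,3)≠ B(3,5)–A(3,6)≠ B(3,5)–B(4,5)= B(3,5)–B(4,6)= B(3,5)–A(4,4)≠ A(3,6)–B(4,6)≠ A(3,6)–B(4,5)≠  → 13/20 unlike.
Row 4: B(4,0)–A(4,1)≠ A(4,1)–B(4,2)≠ B(4,2)–B(4,3)= B(4,3)–A(4,4)≠ A(4,4)–B(4,5)≠ B(4,5)–B(4,6)=  → 4/6 unlike.
Total adjacent occupied pairs: 82; unlike-type pairs: 42.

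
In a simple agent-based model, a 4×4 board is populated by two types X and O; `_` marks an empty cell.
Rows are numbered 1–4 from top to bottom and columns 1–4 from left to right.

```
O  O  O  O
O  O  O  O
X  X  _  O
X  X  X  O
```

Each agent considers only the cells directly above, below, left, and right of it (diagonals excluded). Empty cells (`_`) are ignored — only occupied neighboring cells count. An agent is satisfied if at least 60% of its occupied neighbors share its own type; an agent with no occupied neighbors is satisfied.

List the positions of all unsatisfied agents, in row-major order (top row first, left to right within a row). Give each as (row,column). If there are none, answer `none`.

(1,1)O 2/2 ✓
(1,2)O 3/3 ✓
(1,3)O 3/3 ✓
(1,4)O 2/2 ✓
(2,1)O 2/3 ✓
(2,2)O 3/4 ✓
(2,3)O 3/3 ✓
(2,4)O 3/3 ✓
(3,1)X 2/3 ✓
(3,2)X 2/3 ✓
(3,4)O 2/2 ✓
(4,1)X 2/2 ✓
(4,2)X 3/3 ✓
(4,3)X 1/2 ✗
(4,4)O 1/2 ✗

(4,3), (4,4)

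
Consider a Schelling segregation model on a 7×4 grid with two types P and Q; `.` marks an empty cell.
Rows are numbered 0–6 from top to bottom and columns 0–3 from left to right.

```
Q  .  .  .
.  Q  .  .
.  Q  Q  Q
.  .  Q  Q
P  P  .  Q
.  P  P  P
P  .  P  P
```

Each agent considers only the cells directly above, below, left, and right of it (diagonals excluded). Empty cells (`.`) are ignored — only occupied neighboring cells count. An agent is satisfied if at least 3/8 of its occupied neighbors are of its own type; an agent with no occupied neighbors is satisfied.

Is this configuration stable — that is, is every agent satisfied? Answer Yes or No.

(0,0)Q 0/0 satisfied
(1,1)Q 1/1 satisfied
(2,1)Q 2/2 satisfied
(2,2)Q 3/3 satisfied
(2,3)Q 2/2 satisfied
(3,2)Q 2/2 satisfied
(3,3)Q 3/3 satisfied
(4,0)P 1/1 satisfied
(4,1)P 2/2 satisfied
(4,3)Q 1/2 satisfied
(5,1)P 2/2 satisfied
(5,2)P 3/3 satisfied
(5,3)P 2/3 satisfied
(6,0)P 0/0 satisfied
(6,2)P 2/2 satisfied
(6,3)P 2/2 satisfied
All meet the threshold, so the configuration is stable.

Yes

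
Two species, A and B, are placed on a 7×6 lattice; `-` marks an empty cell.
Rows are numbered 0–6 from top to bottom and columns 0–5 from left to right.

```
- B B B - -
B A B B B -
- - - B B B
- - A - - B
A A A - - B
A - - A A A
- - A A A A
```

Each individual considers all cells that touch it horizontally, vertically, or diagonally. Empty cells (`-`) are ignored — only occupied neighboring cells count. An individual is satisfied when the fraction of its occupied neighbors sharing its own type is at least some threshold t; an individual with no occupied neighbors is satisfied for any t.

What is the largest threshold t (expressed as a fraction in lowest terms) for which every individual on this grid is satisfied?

(0,1)B 3/4
(0,2)B 4/5
(0,3)B 4/4
(1,0)B 1/2
(1,1)A 0/4
(1,2)B 5/6
(1,3)B 6/6
(1,4)B 5/5
(2,3)B 4/5
(2,4)B 5/5
(2,5)B 3/3
(3,2)A 2/3
(3,5)B 3/3
(4,0)A 2/2
(4,1)A 4/4
(4,2)A 3/3
(4,5)B 1/3
(5,0)A 2/2
(5,3)A 5/5
(5,4)A 5/6
(5,5)A 3/4
(6,2)A 2/2
(6,3)A 4/4
(6,4)A 5/5
(6,5)A 3/3
The smallest same-type fraction is 0/4 at (1,1), which reduces to 0/1. Any threshold above that leaves this individual unsatisfied.

0/1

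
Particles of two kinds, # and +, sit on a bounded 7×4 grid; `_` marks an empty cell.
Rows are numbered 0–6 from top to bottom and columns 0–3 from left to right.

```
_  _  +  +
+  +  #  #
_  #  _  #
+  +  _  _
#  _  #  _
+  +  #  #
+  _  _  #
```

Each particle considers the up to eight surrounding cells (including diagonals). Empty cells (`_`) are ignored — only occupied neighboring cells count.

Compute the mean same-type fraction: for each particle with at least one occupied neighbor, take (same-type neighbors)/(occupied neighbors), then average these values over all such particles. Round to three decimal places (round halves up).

0.552

(0,2)+ 2/4
(0,3)+ 1/3
(1,0)+ 1/2
(1,1)+ 2/4
(1,2)# 3/6
(1,3)# 2/4
(2,1)# 1/5
(2,3)# 2/2
(3,0)+ 1/3
(3,1)+ 1/4
(4,0)# 0/4
(4,2)# 2/4
(5,0)+ 2/3
(5,1)+ 2/5
(5,2)# 3/4
(5,3)# 3/3
(6,0)+ 2/2
(6,3)# 2/2
Sum over 18 particles: 2/4 + 1/3 + 1/2 + 2/4 + 3/6 + 2/4 + 1/5 + 2/2 + 1/3 + 1/4 + 0/4 + 2/4 + 2/3 + 2/5 + 3/4 + 3/3 + 2/2 + 2/2 = 149/15; mean = 149/15 ÷ 18 = 149/270 = 0.551851… → 0.552.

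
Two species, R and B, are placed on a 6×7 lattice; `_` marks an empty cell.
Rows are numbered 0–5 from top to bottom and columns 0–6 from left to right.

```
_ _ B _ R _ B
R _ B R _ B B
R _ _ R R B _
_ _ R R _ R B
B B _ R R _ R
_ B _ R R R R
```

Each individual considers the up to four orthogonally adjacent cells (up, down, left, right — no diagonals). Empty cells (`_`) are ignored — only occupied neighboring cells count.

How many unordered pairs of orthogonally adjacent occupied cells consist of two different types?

Scan each occupied cell's neighbors to the right and below so each pair is counted once.
Row 0: B(0,2)–B(1,2)= B(0,6)–B(1,6)=  → 0/2 unlike.
Row 1: R(1,0)–R(2,0)= B(1,2)–R(1,3)≠ R(1,3)–R(2,3)= B(1,5)–B(1,6)= B(1,5)–B(2,5)=  → 1/5 unlike.
Row 2: R(2,3)–R(2,4)= R(2,3)–R(3,3)= R(2,4)–B(2,5)≠ B(2,5)–R(3,5)≠  → 2/4 unlike.
Row 3: R(3,2)–R(3,3)= R(3,3)–R(4,3)= R(3,5)–B(3,6)≠ B(3,6)–R(4,6)≠  → 2/4 unlike.
Row 4: B(4,0)–B(4,1)= B(4,1)–B(5,1)= R(4,3)–R(4,4)= R(4,3)–R(5,3)= R(4,4)–R(5,4)= R(4,6)–R(5,6)=  → 0/6 unlike.
Row 5: R(5,3)–R(5,4)= R(5,4)–R(5,5)= R(5,5)–R(5,6)=  → 0/3 unlike.
Total adjacent occupied pairs: 24; unlike-type pairs: 5.

5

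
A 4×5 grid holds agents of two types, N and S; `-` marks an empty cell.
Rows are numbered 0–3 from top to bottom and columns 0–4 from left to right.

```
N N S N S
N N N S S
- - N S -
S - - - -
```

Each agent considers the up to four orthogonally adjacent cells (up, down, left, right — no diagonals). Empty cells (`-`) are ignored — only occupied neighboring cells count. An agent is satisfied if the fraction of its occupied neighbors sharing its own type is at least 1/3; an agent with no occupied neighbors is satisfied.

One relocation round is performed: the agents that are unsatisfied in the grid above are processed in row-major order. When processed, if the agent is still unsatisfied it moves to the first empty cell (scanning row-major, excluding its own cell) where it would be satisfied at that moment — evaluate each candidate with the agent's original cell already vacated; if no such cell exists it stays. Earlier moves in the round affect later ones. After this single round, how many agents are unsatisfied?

Initially unsatisfied (in order): (0,2), (0,3).
  (0,2) → (2,0).
  (0,3) → (0,2).
Resulting grid:
N N N - S
N N N S S
S - N S -
S - - - -
All satisfied now.

0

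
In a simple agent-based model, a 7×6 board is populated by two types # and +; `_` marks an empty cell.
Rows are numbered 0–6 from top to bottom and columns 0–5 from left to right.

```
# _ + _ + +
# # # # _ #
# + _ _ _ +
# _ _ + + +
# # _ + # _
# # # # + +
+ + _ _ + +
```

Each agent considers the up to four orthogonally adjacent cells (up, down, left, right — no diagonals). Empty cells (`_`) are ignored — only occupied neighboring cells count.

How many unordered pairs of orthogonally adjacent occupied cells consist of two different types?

12

Scan each occupied cell's neighbors to the right and below so each pair is counted once.
From row 0: 2 unlike of 4 pairs (running 2/4).
From row 1: 2 unlike of 6 pairs (running 4/10).
From row 2: 1 unlike of 3 pairs (running 5/13).
From row 3: 1 unlike of 5 pairs (running 6/18).
From row 4: 3 unlike of 6 pairs (running 9/24).
From row 5: 3 unlike of 9 pairs (running 12/33).
From row 6: 0 unlike of 2 pairs (running 12/35).
Total adjacent occupied pairs: 35; unlike-type pairs: 12.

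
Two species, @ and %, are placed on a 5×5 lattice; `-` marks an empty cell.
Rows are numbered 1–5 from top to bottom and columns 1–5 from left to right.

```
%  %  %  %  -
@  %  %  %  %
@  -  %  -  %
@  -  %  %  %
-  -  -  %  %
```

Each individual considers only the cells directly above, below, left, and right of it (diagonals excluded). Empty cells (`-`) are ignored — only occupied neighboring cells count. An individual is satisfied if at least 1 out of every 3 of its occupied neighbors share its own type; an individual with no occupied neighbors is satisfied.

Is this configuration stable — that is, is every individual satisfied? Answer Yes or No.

Row 1: (1,1)% 1/2 ok · (1,2)% 3/3 ok · (1,3)% 3/3 ok · (1,4)% 2/2 ok
Row 2: (2,1)@ 1/3 ok · (2,2)% 2/3 ok · (2,3)% 4/4 ok · (2,4)% 3/3 ok · (2,5)% 2/2 ok
Row 3: (3,1)@ 2/2 ok · (3,3)% 2/2 ok · (3,5)% 2/2 ok
Row 4: (4,1)@ 1/1 ok · (4,3)% 2/2 ok · (4,4)% 3/3 ok · (4,5)% 3/3 ok
Row 5: (5,4)% 2/2 ok · (5,5)% 2/2 ok
All meet the threshold, so the configuration is stable.

Yes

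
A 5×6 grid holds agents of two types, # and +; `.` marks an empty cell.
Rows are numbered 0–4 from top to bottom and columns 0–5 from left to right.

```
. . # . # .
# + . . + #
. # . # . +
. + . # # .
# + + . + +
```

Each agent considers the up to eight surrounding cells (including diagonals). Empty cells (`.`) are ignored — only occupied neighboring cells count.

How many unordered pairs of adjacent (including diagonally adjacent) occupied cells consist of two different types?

15

Scan each occupied cell's neighbors to the right and below (and the two forward diagonals) so each pair is counted once.
From row 0: 2 unlike of 3 pairs (running 2/3).
From row 1: 5 unlike of 7 pairs (running 7/10).
From row 2: 2 unlike of 4 pairs (running 9/14).
From row 3: 5 unlike of 8 pairs (running 14/22).
From row 4: 1 unlike of 3 pairs (running 15/25).
Total adjacent occupied pairs: 25; unlike-type pairs: 15.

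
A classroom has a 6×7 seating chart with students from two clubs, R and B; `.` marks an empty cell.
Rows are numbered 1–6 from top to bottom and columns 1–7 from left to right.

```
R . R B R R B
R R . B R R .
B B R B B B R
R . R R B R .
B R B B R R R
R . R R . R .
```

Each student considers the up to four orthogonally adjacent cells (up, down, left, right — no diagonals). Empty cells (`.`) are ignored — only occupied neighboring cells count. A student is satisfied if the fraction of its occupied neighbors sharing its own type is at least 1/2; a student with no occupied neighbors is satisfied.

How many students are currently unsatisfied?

Row 1: (1,1)R 1/1 ok · (1,3)R 0/1 unhappy · (1,4)B 1/3 unhappy · (1,5)R 2/3 ok · (1,6)R 2/3 ok · (1,7)B 0/1 unhappy
Row 2: (2,1)R 2/3 ok · (2,2)R 1/2 ok · (2,4)B 2/3 ok · (2,5)R 2/4 ok · (2,6)R 2/3 ok
Row 3: (3,1)B 1/3 unhappy · (3,2)B 1/3 unhappy · (3,3)R 1/3 unhappy · (3,4)B 2/4 ok · (3,5)B 3/4 ok · (3,6)B 1/4 unhappy · (3,7)R 0/1 unhappy
Row 4: (4,1)R 0/2 unhappy · (4,3)R 2/3 ok · (4,4)R 1/4 unhappy · (4,5)B 1/4 unhappy · (4,6)R 1/3 unhappy
Row 5: (5,1)B 0/3 unhappy · (5,2)R 0/2 unhappy · (5,3)B 1/4 unhappy · (5,4)B 1/4 unhappy · (5,5)R 1/3 unhappy · (5,6)R 4/4 ok · (5,7)R 1/1 ok
Row 6: (6,1)R 0/1 unhappy · (6,3)R 1/2 ok · (6,4)R 1/2 ok · (6,6)R 1/1 ok
Unsatisfied: (1,3), (1,4), (1,7), (3,1), (3,2), (3,3), (3,6), (3,7), (4,1), (4,4), (4,5), (4,6), (5,1), (5,2), (5,3), (5,4), (5,5), (6,1) — 18 in total.

18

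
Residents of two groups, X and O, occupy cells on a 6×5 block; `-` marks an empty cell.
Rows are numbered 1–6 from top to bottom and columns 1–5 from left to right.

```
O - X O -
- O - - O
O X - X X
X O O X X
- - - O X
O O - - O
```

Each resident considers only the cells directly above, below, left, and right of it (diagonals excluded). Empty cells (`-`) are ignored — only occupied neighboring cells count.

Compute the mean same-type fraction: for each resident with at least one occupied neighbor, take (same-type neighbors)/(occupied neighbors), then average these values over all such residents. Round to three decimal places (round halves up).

Row 1: (1,1)O — no occupied neighbors · (1,3)X 0/1 · (1,4)O 0/1
Row 2: (2,2)O 0/1 · (2,5)O 0/1
Row 3: (3,1)O 0/2 · (3,2)X 0/3 · (3,4)X 2/2 · (3,5)X 2/3
Row 4: (4,1)X 0/2 · (4,2)O 1/3 · (4,3)O 1/2 · (4,4)X 2/4 · (4,5)X 3/3
Row 5: (5,4)O 0/2 · (5,5)X 1/3
Row 6: (6,1)O 1/1 · (6,2)O 1/1 · (6,5)O 0/1
Sum over 18 residents: 0/1 + 0/1 + 0/1 + 0/1 + 0/2 + 0/3 + 2/2 + 2/3 + 0/2 + 1/3 + 1/2 + 2/4 + 3/3 + 0/2 + 1/3 + 1/1 + 1/1 + 0/1 = 19/3; mean = 19/3 ÷ 18 = 19/54 = 0.351851… → 0.352.

0.352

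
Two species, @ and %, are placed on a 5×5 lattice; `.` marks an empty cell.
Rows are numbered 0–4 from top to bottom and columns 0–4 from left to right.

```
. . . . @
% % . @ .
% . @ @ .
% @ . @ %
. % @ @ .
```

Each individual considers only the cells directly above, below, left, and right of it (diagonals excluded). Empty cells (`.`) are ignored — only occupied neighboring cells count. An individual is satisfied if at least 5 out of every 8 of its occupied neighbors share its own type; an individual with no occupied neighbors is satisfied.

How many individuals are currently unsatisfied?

(0,4)@ 0/0 ok
(1,0)% 2/2 ok
(1,1)% 1/1 ok
(1,3)@ 1/1 ok
(2,0)% 2/2 ok
(2,2)@ 1/1 ok
(2,3)@ 3/3 ok
(3,0)% 1/2 unhappy
(3,1)@ 0/2 unhappy
(3,3)@ 2/3 ok
(3,4)% 0/1 unhappy
(4,1)% 0/2 unhappy
(4,2)@ 1/2 unhappy
(4,3)@ 2/2 ok
Unsatisfied: (3,0), (3,1), (3,4), (4,1), (4,2) — 5 in total.

5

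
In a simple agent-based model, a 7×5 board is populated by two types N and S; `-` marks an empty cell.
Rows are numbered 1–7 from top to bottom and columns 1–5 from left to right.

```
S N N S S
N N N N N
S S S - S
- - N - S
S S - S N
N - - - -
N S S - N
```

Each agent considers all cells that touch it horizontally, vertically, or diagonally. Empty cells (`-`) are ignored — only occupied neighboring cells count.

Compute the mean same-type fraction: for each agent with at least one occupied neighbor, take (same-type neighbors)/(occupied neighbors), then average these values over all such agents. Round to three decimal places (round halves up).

(1,1)S 0/3
(1,2)N 4/5
(1,3)N 4/5
(1,4)S 1/5
(1,5)S 1/3
(2,1)N 2/5
(2,2)N 4/8
(2,3)N 4/7
(2,4)N 3/7
(2,5)N 1/4
(3,1)S 1/3
(3,2)S 2/6
(3,3)S 1/5
(3,5)S 1/3
(4,3)N 0/4
(4,5)S 2/3
(5,1)S 1/2
(5,2)S 1/3
(5,4)S 1/3
(5,5)N 0/2
(6,1)N 1/4
(7,1)N 1/2
(7,2)S 1/3
(7,3)S 1/1
(7,5)N — no occupied neighbors
Sum over 24 agents: 0/3 + 4/5 + 4/5 + 1/5 + 1/3 + 2/5 + 4/8 + 4/7 + 3/7 + 1/4 + 1/3 + 2/6 + 1/5 + 1/3 + 0/4 + 2/3 + 1/2 + 1/3 + 1/3 + 0/2 + 1/4 + 1/2 + 1/3 + 1/1 = 47/5; mean = 47/5 ÷ 24 = 47/120 = 0.391666… → 0.392.

0.392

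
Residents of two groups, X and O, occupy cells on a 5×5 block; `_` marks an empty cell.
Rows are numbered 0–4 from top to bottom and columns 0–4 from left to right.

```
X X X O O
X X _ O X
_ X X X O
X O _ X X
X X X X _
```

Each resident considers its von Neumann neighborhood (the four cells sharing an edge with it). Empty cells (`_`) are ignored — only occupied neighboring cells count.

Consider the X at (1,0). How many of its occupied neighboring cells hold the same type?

2

Occupied neighbors of (1,0): (0,0)=X, (1,1)=X.
Same type (X): 2 of 2.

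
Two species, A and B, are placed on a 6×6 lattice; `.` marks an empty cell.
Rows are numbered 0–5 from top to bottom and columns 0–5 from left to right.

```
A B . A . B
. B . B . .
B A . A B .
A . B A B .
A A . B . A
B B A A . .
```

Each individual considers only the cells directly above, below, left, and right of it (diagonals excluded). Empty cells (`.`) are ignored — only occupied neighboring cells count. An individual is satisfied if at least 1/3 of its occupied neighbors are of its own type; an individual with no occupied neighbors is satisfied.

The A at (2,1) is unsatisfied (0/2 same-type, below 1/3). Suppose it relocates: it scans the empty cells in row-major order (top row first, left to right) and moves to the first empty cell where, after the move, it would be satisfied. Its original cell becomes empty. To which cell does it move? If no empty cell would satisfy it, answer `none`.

Vacating (2,1). Empty cells in order:
  (0,2): 1/2 same-type → satisfied — stop here.

(0,2)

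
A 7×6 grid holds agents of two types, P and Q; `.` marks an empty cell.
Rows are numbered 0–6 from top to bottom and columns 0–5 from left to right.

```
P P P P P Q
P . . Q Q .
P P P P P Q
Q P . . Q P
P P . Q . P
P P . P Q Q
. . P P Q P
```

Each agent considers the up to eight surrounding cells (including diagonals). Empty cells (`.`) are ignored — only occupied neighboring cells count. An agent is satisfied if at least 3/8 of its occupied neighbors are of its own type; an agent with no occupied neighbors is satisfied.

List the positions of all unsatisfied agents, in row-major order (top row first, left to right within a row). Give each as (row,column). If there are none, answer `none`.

(0,4), (1,3), (2,4), (3,0), (3,4), (4,5), (6,5)

(0,0)P 2/2 ok
(0,1)P 3/3 ok
(0,2)P 2/3 ok
(0,3)P 2/4 ok
(0,4)P 1/4 unhappy
(0,5)Q 1/2 ok
(1,0)P 4/4 ok
(1,3)Q 1/7 unhappy
(1,4)Q 3/7 ok
(2,0)P 3/4 ok
(2,1)P 4/5 ok
(2,2)P 3/4 ok
(2,3)P 2/5 ok
(2,4)P 2/6 unhappy
(2,5)Q 2/4 ok
(3,0)Q 0/5 unhappy
(3,1)P 5/6 ok
(3,4)Q 2/6 unhappy
(3,5)P 2/4 ok
(4,0)P 4/5 ok
(4,1)P 4/5 ok
(4,3)Q 2/3 ok
(4,5)P 1/4 unhappy
(5,0)P 3/3 ok
(5,1)P 4/4 ok
(5,3)P 2/5 ok
(5,4)Q 3/7 ok
(5,5)Q 2/4 ok
(6,2)P 3/3 ok
(6,3)P 2/4 ok
(6,4)Q 2/5 ok
(6,5)P 0/3 unhappy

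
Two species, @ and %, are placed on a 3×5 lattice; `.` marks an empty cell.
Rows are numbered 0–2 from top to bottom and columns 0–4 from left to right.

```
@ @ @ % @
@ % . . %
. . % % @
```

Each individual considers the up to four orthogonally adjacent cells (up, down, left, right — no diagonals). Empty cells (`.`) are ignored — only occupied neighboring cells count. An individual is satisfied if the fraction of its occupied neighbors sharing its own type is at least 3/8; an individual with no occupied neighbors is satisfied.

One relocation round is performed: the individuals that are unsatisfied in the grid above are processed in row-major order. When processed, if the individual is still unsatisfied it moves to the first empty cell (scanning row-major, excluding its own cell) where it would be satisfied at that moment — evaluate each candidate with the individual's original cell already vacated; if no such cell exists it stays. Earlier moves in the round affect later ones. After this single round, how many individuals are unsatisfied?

1

Initially unsatisfied (in order): (0,3), (0,4), (1,1), (1,4), (2,4).
  (0,3) → (1,2).
  (0,4) → (0,3).
  (1,1) → (0,4).
  (1,4): now satisfied by earlier moves; stays.
  (2,4) → (1,1).
Resulting grid:
@ @ @ @ %
@ @ % . %
. . % % .
Unsatisfied now: (1,2).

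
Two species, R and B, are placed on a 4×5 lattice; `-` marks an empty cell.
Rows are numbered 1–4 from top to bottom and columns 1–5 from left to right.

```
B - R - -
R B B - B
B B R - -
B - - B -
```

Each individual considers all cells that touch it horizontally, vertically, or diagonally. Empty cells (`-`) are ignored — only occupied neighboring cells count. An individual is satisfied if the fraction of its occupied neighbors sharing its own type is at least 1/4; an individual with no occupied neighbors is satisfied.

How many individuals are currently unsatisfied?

Row 1: (1,1)B 1/2 ✓ · (1,3)R 0/2 ✗
Row 2: (2,1)R 0/4 ✗ · (2,2)B 4/7 ✓ · (2,3)B 2/4 ✓ · (2,5)B 0/0 ✓
Row 3: (3,1)B 3/4 ✓ · (3,2)B 4/6 ✓ · (3,3)R 0/4 ✗
Row 4: (4,1)B 2/2 ✓ · (4,4)B 0/1 ✗
Unsatisfied: (1,3), (2,1), (3,3), (4,4) — 4 in total.

4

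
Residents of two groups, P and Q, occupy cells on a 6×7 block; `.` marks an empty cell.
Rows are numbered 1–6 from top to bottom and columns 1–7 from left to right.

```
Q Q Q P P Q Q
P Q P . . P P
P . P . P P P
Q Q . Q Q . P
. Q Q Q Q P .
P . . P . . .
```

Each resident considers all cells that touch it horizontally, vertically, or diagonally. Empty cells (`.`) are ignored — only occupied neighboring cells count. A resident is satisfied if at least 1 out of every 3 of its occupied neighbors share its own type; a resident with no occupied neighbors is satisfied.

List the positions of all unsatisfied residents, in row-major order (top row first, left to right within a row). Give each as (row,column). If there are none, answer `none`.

(1,6), (2,1), (3,1), (3,3), (6,1), (6,4)

(1,1)Q 2/3 ✓
(1,2)Q 3/5 ✓
(1,3)Q 2/4 ✓
(1,4)P 2/3 ✓
(1,5)P 2/3 ✓
(1,6)Q 1/4 ✗
(1,7)Q 1/3 ✓
(2,1)P 1/4 ✗
(2,2)Q 3/7 ✓
(2,3)P 2/5 ✓
(2,6)P 5/7 ✓
(2,7)P 3/5 ✓
(3,1)P 1/4 ✗
(3,3)P 1/4 ✗
(3,5)P 2/4 ✓
(3,6)P 5/6 ✓
(3,7)P 4/4 ✓
(4,1)Q 2/3 ✓
(4,2)Q 3/5 ✓
(4,4)Q 4/6 ✓
(4,5)Q 3/6 ✓
(4,7)P 3/3 ✓
(5,2)Q 3/4 ✓
(5,3)Q 4/5 ✓
(5,4)Q 4/5 ✓
(5,5)Q 3/5 ✓
(5,6)P 1/3 ✓
(6,1)P 0/1 ✗
(6,4)P 0/3 ✗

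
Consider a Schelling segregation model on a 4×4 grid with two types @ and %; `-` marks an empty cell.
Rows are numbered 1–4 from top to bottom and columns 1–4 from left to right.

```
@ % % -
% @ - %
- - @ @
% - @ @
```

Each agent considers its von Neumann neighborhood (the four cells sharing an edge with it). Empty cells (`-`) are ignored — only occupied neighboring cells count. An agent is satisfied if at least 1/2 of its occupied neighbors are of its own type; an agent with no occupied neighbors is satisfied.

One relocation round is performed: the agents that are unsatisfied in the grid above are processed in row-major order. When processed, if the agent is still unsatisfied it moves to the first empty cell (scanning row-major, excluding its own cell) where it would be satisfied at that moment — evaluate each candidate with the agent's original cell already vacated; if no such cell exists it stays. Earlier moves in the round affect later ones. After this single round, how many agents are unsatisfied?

0

Initially unsatisfied (in order): (1,1), (1,2), (2,1), (2,2), (2,4).
  (1,1) → (2,3).
  (1,2): now satisfied by earlier moves; stays.
  (2,1) → (1,1).
  (2,2): now satisfied by earlier moves; stays.
  (2,4) → (1,4).
Resulting grid:
% % % %
- @ @ -
- - @ @
% - @ @
All satisfied now.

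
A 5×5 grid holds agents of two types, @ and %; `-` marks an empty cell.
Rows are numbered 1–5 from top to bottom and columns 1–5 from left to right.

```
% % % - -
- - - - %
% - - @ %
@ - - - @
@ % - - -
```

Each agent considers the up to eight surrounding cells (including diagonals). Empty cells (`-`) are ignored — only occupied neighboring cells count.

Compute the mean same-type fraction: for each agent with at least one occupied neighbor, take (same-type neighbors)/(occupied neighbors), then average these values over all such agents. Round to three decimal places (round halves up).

Row 1: (1,1)% 1/1 · (1,2)% 2/2 · (1,3)% 1/1
Row 2: (2,5)% 1/2
Row 3: (3,1)% 0/1 · (3,4)@ 1/3 · (3,5)% 1/3
Row 4: (4,1)@ 1/3 · (4,5)@ 1/2
Row 5: (5,1)@ 1/2 · (5,2)% 0/2
Sum over 11 agents: 1/1 + 2/2 + 1/1 + 1/2 + 0/1 + 1/3 + 1/3 + 1/3 + 1/2 + 1/2 + 0/2 = 11/2; mean = 11/2 ÷ 11 = 1/2 = 0.5 → 0.500.

0.500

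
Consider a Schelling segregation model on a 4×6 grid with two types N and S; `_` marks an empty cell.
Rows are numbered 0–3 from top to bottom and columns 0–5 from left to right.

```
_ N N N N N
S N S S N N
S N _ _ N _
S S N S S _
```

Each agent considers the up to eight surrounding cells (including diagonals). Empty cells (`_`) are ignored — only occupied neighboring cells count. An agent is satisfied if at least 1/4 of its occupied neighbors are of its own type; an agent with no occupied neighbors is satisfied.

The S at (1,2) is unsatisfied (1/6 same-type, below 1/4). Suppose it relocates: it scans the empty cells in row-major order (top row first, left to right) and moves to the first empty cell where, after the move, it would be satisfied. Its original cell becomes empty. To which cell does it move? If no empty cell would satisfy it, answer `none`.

(0,0)

Vacating (1,2). Empty cells in order:
  (0,0): 1/3 same-type → satisfied — stop here.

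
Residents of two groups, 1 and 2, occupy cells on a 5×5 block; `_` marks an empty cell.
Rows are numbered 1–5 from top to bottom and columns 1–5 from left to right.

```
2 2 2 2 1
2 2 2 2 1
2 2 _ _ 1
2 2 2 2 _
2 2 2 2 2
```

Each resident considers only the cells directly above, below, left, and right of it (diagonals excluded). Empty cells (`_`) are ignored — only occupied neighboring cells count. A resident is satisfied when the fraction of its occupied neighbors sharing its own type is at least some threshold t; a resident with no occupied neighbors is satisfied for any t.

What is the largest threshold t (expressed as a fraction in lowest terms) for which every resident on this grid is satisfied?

Row 1: (1,1)2 2/2 · (1,2)2 3/3 · (1,3)2 3/3 · (1,4)2 2/3 · (1,5)1 1/2
Row 2: (2,1)2 3/3 · (2,2)2 4/4 · (2,3)2 3/3 · (2,4)2 2/3 · (2,5)1 2/3
Row 3: (3,1)2 3/3 · (3,2)2 3/3 · (3,5)1 1/1
Row 4: (4,1)2 3/3 · (4,2)2 4/4 · (4,3)2 3/3 · (4,4)2 2/2
Row 5: (5,1)2 2/2 · (5,2)2 3/3 · (5,3)2 3/3 · (5,4)2 3/3 · (5,5)2 1/1
The smallest same-type fraction is 1/2 at (1,5), which reduces to 1/2. Any threshold above that leaves this resident unsatisfied.

1/2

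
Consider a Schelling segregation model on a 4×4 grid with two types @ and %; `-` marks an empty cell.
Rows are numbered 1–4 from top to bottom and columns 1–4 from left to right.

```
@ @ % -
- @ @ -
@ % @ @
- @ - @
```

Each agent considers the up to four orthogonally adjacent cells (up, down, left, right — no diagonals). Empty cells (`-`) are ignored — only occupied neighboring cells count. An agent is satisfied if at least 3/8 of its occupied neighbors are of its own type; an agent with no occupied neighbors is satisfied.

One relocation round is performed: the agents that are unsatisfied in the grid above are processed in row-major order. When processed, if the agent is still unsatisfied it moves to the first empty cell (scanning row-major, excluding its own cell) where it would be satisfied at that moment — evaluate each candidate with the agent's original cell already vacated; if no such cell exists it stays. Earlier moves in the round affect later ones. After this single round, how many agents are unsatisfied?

1

Initially unsatisfied (in order): (1,3), (3,1), (3,2), (4,2).
  (1,3) → (1,4).
  (3,1) → (1,3).
  (3,2) → (3,1).
  (4,2): now satisfied by earlier moves; stays.
Resulting grid:
@ @ @ %
- @ @ -
% - @ @
- @ - @
Unsatisfied now: (1,4).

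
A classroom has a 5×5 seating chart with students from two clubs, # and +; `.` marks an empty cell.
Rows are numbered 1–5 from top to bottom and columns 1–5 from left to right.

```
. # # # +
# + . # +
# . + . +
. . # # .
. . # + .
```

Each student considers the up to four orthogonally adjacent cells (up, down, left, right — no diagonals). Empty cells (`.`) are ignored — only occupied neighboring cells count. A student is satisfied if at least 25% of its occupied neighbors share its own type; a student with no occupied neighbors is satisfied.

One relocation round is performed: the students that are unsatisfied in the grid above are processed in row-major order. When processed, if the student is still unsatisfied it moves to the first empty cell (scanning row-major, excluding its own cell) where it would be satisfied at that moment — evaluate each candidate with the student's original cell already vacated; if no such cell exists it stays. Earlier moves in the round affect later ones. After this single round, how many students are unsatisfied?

0

Initially unsatisfied (in order): (2,2), (3,3), (5,4).
  (2,2) → (2,3).
  (3,3): now satisfied by earlier moves; stays.
  (5,4) → (2,2).
Resulting grid:
. # # # +
# + + # +
# . + . +
. . # # .
. . # . .
All satisfied now.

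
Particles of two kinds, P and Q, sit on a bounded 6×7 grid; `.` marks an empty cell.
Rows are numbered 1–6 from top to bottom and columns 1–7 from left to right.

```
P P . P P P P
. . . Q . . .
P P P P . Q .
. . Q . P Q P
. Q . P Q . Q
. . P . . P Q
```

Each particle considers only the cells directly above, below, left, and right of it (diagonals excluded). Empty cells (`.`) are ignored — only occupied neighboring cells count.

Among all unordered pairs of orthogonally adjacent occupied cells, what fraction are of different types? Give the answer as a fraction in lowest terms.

Scan each occupied cell's neighbors to the right and below so each pair is counted once.
From row 1: 1 unlike of 5 pairs (running 1/5).
From row 2: 1 unlike of 1 pairs (running 2/6).
From row 3: 1 unlike of 5 pairs (running 3/11).
From row 4: 4 unlike of 4 pairs (running 7/15).
From row 5: 1 unlike of 2 pairs (running 8/17).
From row 6: 1 unlike of 1 pairs (running 9/18).
Total adjacent occupied pairs: 18; unlike-type pairs: 9.
9/18 reduces to 1/2.

1/2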